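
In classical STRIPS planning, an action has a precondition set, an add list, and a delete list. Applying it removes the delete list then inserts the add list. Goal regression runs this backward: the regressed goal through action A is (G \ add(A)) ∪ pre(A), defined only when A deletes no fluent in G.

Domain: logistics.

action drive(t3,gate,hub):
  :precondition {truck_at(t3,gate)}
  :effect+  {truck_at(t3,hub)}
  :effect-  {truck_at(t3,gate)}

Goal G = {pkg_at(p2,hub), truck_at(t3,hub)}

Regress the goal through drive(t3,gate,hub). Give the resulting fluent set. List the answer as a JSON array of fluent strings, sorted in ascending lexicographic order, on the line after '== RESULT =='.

Regress:
  G ∩ del = {}  (empty — regression defined)
  G \ add = {pkg_at(p2,hub), truck_at(t3,hub)} \ {truck_at(t3,hub)} = {pkg_at(p2,hub)}
  ∪ pre   = {pkg_at(p2,hub)} ∪ {truck_at(t3,gate)}
          = {pkg_at(p2,hub), truck_at(t3,gate)}

== RESULT ==
["pkg_at(p2,hub)", "truck_at(t3,gate)"]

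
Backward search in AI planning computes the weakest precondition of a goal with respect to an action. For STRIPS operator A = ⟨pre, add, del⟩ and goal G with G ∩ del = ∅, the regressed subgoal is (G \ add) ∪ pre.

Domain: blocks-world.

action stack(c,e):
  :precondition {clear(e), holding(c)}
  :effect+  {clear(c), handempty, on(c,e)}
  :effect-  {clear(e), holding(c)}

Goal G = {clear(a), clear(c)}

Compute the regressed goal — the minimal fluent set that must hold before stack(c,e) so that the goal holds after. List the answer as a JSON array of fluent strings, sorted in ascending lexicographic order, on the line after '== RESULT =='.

Regress:
  G ∩ del = {}  (empty — regression defined)
  G \ add = {clear(a), clear(c)} \ {clear(c), handempty, on(c,e)} = {clear(a)}
  ∪ pre   = {clear(a)} ∪ {clear(e), holding(c)}
          = {clear(a), clear(e), holding(c)}

== RESULT ==
["clear(a)", "clear(e)", "holding(c)"]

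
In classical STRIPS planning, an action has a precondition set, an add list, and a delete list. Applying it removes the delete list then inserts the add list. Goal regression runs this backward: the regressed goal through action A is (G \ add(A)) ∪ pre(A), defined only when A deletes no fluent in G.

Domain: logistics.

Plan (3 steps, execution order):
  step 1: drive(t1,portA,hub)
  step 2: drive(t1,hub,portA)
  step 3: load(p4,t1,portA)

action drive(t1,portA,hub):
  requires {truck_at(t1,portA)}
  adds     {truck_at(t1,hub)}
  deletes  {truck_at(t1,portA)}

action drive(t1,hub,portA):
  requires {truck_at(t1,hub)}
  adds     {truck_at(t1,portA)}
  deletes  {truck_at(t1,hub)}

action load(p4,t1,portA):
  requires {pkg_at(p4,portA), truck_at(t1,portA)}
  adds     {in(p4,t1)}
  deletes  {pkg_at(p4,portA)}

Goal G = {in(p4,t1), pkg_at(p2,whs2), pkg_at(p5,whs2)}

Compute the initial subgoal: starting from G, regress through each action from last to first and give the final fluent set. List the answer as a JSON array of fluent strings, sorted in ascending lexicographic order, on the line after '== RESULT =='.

Work backward from the goal:
  through step 3 (load(p4,t1,portA)): drop {in(p4,t1)}, keep {pkg_at(p2,whs2), pkg_at(p5,whs2)}, require {pkg_at(p4,portA), truck_at(t1,portA)}
    → {pkg_at(p2,whs2), pkg_at(p4,portA), pkg_at(p5,whs2), truck_at(t1,portA)}
  through step 2 (drive(t1,hub,portA)): drop {truck_at(t1,portA)}, keep {pkg_at(p2,whs2), pkg_at(p4,portA), pkg_at(p5,whs2)}, require {truck_at(t1,hub)}
    → {pkg_at(p2,whs2), pkg_at(p4,portA), pkg_at(p5,whs2), truck_at(t1,hub)}
  through step 1 (drive(t1,portA,hub)): drop {truck_at(t1,hub)}, keep {pkg_at(p2,whs2), pkg_at(p4,portA), pkg_at(p5,whs2)}, require {truck_at(t1,portA)}
    → {pkg_at(p2,whs2), pkg_at(p4,portA), pkg_at(p5,whs2), truck_at(t1,portA)}

== RESULT ==
["pkg_at(p2,whs2)", "pkg_at(p4,portA)", "pkg_at(p5,whs2)", "truck_at(t1,portA)"]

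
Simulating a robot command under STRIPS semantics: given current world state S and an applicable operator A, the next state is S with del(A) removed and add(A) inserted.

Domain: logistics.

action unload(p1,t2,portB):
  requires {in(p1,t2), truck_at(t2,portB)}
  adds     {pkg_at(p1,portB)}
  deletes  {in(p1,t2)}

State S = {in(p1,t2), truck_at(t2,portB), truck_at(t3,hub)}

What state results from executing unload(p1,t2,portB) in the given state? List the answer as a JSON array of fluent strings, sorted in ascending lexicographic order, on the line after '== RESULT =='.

Compute (S \ del) ∪ add:
  pre ⊆ S: {in(p1,t2), truck_at(t2,portB)} ⊆ S  — applicable
  S \ del = {truck_at(t2,portB), truck_at(t3,hub)}
  ∪ add   = {pkg_at(p1,portB), truck_at(t2,portB), truck_at(t3,hub)}

== RESULT ==
["pkg_at(p1,portB)", "truck_at(t2,portB)", "truck_at(t3,hub)"]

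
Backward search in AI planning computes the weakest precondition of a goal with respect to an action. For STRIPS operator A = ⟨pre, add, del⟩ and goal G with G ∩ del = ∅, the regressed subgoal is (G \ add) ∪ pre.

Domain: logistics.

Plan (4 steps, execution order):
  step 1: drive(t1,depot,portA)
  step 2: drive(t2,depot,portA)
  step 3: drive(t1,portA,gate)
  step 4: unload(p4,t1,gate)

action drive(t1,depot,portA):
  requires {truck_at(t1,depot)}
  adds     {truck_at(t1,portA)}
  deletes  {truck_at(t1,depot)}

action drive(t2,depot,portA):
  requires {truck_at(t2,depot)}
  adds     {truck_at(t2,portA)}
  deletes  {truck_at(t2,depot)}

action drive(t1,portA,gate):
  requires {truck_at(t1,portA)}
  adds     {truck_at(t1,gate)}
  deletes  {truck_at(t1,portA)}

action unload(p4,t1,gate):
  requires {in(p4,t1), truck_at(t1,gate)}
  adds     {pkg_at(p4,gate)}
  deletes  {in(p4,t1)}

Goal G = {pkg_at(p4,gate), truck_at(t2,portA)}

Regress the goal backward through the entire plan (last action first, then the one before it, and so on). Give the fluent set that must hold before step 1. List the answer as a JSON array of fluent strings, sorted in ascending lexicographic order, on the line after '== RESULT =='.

Work backward from the goal:
  through step 4 (unload(p4,t1,gate)): drop {pkg_at(p4,gate)}, keep {truck_at(t2,portA)}, require {in(p4,t1), truck_at(t1,gate)}
    → {in(p4,t1), truck_at(t1,gate), truck_at(t2,portA)}
  through step 3 (drive(t1,portA,gate)): drop {truck_at(t1,gate)}, keep {in(p4,t1), truck_at(t2,portA)}, require {truck_at(t1,portA)}
    → {in(p4,t1), truck_at(t1,portA), truck_at(t2,portA)}
  through step 2 (drive(t2,depot,portA)): drop {truck_at(t2,portA)}, keep {in(p4,t1), truck_at(t1,portA)}, require {truck_at(t2,depot)}
    → {in(p4,t1), truck_at(t1,portA), truck_at(t2,depot)}
  through step 1 (drive(t1,depot,portA)): drop {truck_at(t1,portA)}, keep {in(p4,t1), truck_at(t2,depot)}, require {truck_at(t1,depot)}
    → {in(p4,t1), truck_at(t1,depot), truck_at(t2,depot)}

== RESULT ==
["in(p4,t1)", "truck_at(t1,depot)", "truck_at(t2,depot)"]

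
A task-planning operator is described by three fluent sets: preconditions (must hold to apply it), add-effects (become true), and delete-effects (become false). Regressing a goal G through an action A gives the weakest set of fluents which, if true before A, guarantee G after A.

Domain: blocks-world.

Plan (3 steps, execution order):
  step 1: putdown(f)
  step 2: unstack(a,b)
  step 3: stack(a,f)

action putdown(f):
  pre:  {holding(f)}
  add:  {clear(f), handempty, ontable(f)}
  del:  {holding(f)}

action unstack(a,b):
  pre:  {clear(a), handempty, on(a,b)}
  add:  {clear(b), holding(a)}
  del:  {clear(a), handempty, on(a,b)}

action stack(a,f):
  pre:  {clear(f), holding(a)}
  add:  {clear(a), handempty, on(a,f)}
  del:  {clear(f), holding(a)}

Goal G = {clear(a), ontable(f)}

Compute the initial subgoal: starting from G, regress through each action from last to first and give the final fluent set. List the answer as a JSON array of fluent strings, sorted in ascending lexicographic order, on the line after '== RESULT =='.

Work backward from the goal:
  through step 3 (stack(a,f)): drop {clear(a)}, keep {ontable(f)}, require {clear(f), holding(a)}
    → {clear(f), holding(a), ontable(f)}
  through step 2 (unstack(a,b)): drop {holding(a)}, keep {clear(f), ontable(f)}, require {clear(a), handempty, on(a,b)}
    → {clear(a), clear(f), handempty, on(a,b), ontable(f)}
  through step 1 (putdown(f)): drop {clear(f), handempty, ontable(f)}, keep {clear(a), on(a,b)}, require {holding(f)}
    → {clear(a), holding(f), on(a,b)}

== RESULT ==
["clear(a)", "holding(f)", "on(a,b)"]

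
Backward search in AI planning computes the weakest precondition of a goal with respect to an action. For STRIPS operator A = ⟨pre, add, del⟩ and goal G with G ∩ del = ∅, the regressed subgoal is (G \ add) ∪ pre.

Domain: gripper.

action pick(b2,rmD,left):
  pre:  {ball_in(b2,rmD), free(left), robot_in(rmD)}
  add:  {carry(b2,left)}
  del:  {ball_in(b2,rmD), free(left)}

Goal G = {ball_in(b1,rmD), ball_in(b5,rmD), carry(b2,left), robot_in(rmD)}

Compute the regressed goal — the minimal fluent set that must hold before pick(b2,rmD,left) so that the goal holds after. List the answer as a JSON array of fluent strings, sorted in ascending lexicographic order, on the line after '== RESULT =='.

Regress:
  G ∩ del = {}  (empty — regression defined)
  G \ add = {ball_in(b1,rmD), ball_in(b5,rmD), carry(b2,left), robot_in(rmD)} \ {carry(b2,left)} = {ball_in(b1,rmD), ball_in(b5,rmD), robot_in(rmD)}
  ∪ pre   = {ball_in(b1,rmD), ball_in(b5,rmD), robot_in(rmD)} ∪ {ball_in(b2,rmD), free(left), robot_in(rmD)}
          = {ball_in(b1,rmD), ball_in(b2,rmD), ball_in(b5,rmD), free(left), robot_in(rmD)}

== RESULT ==
["ball_in(b1,rmD)", "ball_in(b2,rmD)", "ball_in(b5,rmD)", "free(left)", "robot_in(rmD)"]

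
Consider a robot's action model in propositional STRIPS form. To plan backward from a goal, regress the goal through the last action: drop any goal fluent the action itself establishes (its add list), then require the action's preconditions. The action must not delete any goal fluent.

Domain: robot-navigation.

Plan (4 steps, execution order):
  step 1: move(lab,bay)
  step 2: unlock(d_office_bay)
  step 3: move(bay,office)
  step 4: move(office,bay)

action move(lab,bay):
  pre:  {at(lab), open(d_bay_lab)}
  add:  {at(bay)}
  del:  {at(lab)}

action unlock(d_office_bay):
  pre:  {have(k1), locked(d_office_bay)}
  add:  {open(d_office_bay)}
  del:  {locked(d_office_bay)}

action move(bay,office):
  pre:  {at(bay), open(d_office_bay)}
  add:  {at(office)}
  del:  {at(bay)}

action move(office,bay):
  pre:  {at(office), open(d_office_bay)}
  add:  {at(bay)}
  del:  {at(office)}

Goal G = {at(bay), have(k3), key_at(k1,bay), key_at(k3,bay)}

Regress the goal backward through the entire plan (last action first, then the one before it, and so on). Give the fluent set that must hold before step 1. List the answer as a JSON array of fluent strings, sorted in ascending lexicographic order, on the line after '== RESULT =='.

Work backward from the goal:
  through step 4 (move(office,bay)): drop {at(bay)}, keep {have(k3), key_at(k1,bay), key_at(k3,bay)}, require {at(office), open(d_office_bay)}
    → {at(office), have(k3), key_at(k1,bay), key_at(k3,bay), open(d_office_bay)}
  through step 3 (move(bay,office)): drop {at(office)}, keep {have(k3), key_at(k1,bay), key_at(k3,bay), open(d_office_bay)}, require {at(bay), open(d_office_bay)}
    → {at(bay), have(k3), key_at(k1,bay), key_at(k3,bay), open(d_office_bay)}
  through step 2 (unlock(d_office_bay)): drop {open(d_office_bay)}, keep {at(bay), have(k3), key_at(k1,bay), key_at(k3,bay)}, require {have(k1), locked(d_office_bay)}
    → {at(bay), have(k1), have(k3), key_at(k1,bay), key_at(k3,bay), locked(d_office_bay)}
  through step 1 (move(lab,bay)): drop {at(bay)}, keep {have(k1), have(k3), key_at(k1,bay), key_at(k3,bay), locked(d_office_bay)}, require {at(lab), open(d_bay_lab)}
    → {at(lab), have(k1), have(k3), key_at(k1,bay), key_at(k3,bay), locked(d_office_bay), open(d_bay_lab)}

== RESULT ==
["at(lab)", "have(k1)", "have(k3)", "key_at(k1,bay)", "key_at(k3,bay)", "locked(d_office_bay)", "open(d_bay_lab)"]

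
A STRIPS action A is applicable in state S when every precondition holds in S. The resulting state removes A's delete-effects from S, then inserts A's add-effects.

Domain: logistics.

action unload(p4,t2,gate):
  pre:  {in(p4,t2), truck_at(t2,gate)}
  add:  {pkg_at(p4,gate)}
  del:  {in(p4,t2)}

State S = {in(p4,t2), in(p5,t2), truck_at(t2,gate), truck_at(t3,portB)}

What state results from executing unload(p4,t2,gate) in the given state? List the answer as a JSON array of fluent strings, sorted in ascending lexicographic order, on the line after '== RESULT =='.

Progress:
  pre ⊆ S: {in(p4,t2), truck_at(t2,gate)} ⊆ S  — applicable
  S \ del = {in(p5,t2), truck_at(t2,gate), truck_at(t3,portB)}
  ∪ add   = {in(p5,t2), pkg_at(p4,gate), truck_at(t2,gate), truck_at(t3,portB)}

== RESULT ==
["in(p5,t2)", "pkg_at(p4,gate)", "truck_at(t2,gate)", "truck_at(t3,portB)"]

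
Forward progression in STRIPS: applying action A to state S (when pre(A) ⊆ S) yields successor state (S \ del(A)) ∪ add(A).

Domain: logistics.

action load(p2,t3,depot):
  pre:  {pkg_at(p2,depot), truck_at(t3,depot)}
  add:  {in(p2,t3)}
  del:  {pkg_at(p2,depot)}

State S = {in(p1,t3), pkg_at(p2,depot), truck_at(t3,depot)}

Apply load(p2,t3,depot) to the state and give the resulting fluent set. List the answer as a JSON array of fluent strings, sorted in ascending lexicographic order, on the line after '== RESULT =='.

Progress:
  pre ⊆ S: {pkg_at(p2,depot), truck_at(t3,depot)} ⊆ S  — applicable
  S \ del = {in(p1,t3), truck_at(t3,depot)}
  ∪ add   = {in(p1,t3), in(p2,t3), truck_at(t3,depot)}

== RESULT ==
["in(p1,t3)", "in(p2,t3)", "truck_at(t3,depot)"]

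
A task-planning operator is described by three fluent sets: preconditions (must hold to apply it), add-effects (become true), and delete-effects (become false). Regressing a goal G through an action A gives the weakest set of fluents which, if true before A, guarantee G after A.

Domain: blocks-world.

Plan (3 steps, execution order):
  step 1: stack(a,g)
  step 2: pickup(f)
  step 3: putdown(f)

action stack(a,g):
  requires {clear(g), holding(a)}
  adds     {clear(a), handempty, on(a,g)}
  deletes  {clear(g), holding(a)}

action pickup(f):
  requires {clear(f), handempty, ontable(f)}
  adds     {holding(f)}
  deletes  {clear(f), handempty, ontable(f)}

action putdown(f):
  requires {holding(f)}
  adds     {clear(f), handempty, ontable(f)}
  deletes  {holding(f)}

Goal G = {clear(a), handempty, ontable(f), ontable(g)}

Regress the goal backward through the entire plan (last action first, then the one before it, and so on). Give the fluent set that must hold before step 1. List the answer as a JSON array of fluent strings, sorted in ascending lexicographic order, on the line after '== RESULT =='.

Work backward from the goal:
  through step 3 (putdown(f)): drop {handempty, ontable(f)}, keep {clear(a), ontable(g)}, require {holding(f)}
    → {clear(a), holding(f), ontable(g)}
  through step 2 (pickup(f)): drop {holding(f)}, keep {clear(a), ontable(g)}, require {clear(f), handempty, ontable(f)}
    → {clear(a), clear(f), handempty, ontable(f), ontable(g)}
  through step 1 (stack(a,g)): drop {clear(a), handempty}, keep {clear(f), ontable(f), ontable(g)}, require {clear(g), holding(a)}
    → {clear(f), clear(g), holding(a), ontable(f), ontable(g)}

== RESULT ==
["clear(f)", "clear(g)", "holding(a)", "ontable(f)", "ontable(g)"]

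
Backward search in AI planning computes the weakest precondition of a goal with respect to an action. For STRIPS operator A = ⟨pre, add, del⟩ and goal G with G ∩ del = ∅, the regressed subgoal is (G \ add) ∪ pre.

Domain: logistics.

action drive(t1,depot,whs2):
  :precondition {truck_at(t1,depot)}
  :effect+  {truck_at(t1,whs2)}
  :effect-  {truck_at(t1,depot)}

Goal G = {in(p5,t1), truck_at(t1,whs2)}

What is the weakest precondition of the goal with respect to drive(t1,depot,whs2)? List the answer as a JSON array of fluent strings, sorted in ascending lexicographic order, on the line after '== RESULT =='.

Regress:
  G ∩ del = {}  (empty — regression defined)
  G \ add = {in(p5,t1), truck_at(t1,whs2)} \ {truck_at(t1,whs2)} = {in(p5,t1)}
  ∪ pre   = {in(p5,t1)} ∪ {truck_at(t1,depot)}
          = {in(p5,t1), truck_at(t1,depot)}

== RESULT ==
["in(p5,t1)", "truck_at(t1,depot)"]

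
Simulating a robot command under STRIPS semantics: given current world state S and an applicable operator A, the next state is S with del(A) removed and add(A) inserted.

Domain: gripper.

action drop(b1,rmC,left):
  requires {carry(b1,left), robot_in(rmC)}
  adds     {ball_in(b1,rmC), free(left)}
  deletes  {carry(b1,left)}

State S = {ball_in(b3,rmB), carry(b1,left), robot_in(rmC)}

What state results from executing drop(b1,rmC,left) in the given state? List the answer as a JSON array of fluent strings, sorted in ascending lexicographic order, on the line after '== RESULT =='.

Compute (S \ del) ∪ add:
  pre ⊆ S: {carry(b1,left), robot_in(rmC)} ⊆ S  — applicable
  S \ del = {ball_in(b3,rmB), robot_in(rmC)}
  ∪ add   = {ball_in(b1,rmC), ball_in(b3,rmB), free(left), robot_in(rmC)}

== RESULT ==
["ball_in(b1,rmC)", "ball_in(b3,rmB)", "free(left)", "robot_in(rmC)"]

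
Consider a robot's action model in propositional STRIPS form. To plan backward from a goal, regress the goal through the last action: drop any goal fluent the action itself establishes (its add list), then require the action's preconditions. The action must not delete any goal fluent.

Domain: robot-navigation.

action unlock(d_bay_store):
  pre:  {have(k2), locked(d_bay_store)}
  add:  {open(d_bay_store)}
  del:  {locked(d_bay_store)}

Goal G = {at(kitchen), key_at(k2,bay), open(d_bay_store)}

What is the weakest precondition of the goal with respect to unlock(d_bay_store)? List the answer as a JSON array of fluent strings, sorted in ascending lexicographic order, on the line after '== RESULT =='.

Compute (G \ add) ∪ pre:
  G ∩ del = {}  (empty — regression defined)
  G \ add = {at(kitchen), key_at(k2,bay), open(d_bay_store)} \ {open(d_bay_store)} = {at(kitchen), key_at(k2,bay)}
  ∪ pre   = {at(kitchen), key_at(k2,bay)} ∪ {have(k2), locked(d_bay_store)}
          = {at(kitchen), have(k2), key_at(k2,bay), locked(d_bay_store)}

== RESULT ==
["at(kitchen)", "have(k2)", "key_at(k2,bay)", "locked(d_bay_store)"]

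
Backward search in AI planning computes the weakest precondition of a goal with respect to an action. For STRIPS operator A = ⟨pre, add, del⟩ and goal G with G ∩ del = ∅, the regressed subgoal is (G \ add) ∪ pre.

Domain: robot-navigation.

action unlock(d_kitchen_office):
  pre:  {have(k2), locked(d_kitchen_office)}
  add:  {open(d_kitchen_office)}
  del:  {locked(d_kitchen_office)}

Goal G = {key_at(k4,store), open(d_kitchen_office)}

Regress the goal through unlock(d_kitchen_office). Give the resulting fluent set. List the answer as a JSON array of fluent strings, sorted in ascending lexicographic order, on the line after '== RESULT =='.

Regress:
  G ∩ del = {}  (empty — regression defined)
  G \ add = {key_at(k4,store), open(d_kitchen_office)} \ {open(d_kitchen_office)} = {key_at(k4,store)}
  ∪ pre   = {key_at(k4,store)} ∪ {have(k2), locked(d_kitchen_office)}
          = {have(k2), key_at(k4,store), locked(d_kitchen_office)}

== RESULT ==
["have(k2)", "key_at(k4,store)", "locked(d_kitchen_office)"]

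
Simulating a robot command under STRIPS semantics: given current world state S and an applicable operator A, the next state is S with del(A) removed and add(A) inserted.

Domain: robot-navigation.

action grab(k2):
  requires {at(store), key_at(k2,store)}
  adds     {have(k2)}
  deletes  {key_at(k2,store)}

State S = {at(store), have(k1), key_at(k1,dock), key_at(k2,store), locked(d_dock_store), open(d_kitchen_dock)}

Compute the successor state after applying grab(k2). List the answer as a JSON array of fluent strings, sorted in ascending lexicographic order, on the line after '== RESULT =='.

Progress:
  pre ⊆ S: {at(store), key_at(k2,store)} ⊆ S  — applicable
  S \ del = {at(store), have(k1), key_at(k1,dock), locked(d_dock_store), open(d_kitchen_dock)}
  ∪ add   = {at(store), have(k1), have(k2), key_at(k1,dock), locked(d_dock_store), open(d_kitchen_dock)}

== RESULT ==
["at(store)", "have(k1)", "have(k2)", "key_at(k1,dock)", "locked(d_dock_store)", "open(d_kitchen_dock)"]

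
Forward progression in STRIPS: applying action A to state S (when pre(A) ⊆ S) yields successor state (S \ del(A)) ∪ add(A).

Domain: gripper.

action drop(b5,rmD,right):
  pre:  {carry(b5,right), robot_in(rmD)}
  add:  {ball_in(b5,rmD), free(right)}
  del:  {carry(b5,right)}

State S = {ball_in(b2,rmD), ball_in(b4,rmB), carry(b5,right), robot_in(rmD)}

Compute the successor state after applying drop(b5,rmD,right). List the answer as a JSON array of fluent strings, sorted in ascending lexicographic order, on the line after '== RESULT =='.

Progress:
  pre ⊆ S: {carry(b5,right), robot_in(rmD)} ⊆ S  — applicable
  S \ del = {ball_in(b2,rmD), ball_in(b4,rmB), robot_in(rmD)}
  ∪ add   = {ball_in(b2,rmD), ball_in(b4,rmB), ball_in(b5,rmD), free(right), robot_in(rmD)}

== RESULT ==
["ball_in(b2,rmD)", "ball_in(b4,rmB)", "ball_in(b5,rmD)", "free(right)", "robot_in(rmD)"]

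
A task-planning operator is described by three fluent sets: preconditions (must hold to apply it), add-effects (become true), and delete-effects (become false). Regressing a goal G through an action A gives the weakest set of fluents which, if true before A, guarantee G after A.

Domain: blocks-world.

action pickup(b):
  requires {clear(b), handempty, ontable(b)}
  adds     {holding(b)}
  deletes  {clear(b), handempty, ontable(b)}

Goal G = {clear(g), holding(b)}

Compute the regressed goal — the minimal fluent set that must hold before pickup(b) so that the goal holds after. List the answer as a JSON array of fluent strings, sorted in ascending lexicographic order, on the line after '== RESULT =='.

Regress:
  G ∩ del = {}  (empty — regression defined)
  G \ add = {clear(g), holding(b)} \ {holding(b)} = {clear(g)}
  ∪ pre   = {clear(g)} ∪ {clear(b), handempty, ontable(b)}
          = {clear(b), clear(g), handempty, ontable(b)}

== RESULT ==
["clear(b)", "clear(g)", "handempty", "ontable(b)"]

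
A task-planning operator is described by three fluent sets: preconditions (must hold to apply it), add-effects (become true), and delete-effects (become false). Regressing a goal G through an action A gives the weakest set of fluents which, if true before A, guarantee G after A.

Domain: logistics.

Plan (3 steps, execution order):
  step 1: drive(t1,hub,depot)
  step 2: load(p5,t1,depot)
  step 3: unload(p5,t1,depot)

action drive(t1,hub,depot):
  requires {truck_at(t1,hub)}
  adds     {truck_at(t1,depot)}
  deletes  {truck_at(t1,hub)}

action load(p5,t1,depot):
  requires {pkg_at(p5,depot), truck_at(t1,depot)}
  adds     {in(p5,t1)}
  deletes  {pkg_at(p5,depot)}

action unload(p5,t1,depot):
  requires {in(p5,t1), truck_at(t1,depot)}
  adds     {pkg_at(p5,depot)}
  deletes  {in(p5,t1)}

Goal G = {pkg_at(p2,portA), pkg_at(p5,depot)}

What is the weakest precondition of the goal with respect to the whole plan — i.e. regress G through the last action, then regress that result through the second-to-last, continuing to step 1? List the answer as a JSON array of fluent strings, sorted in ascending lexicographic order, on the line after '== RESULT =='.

Work backward from the goal:
  through step 3 (unload(p5,t1,depot)): drop {pkg_at(p5,depot)}, keep {pkg_at(p2,portA)}, require {in(p5,t1), truck_at(t1,depot)}
    → {in(p5,t1), pkg_at(p2,portA), truck_at(t1,depot)}
  through step 2 (load(p5,t1,depot)): drop {in(p5,t1)}, keep {pkg_at(p2,portA), truck_at(t1,depot)}, require {pkg_at(p5,depot), truck_at(t1,depot)}
    → {pkg_at(p2,portA), pkg_at(p5,depot), truck_at(t1,depot)}
  through step 1 (drive(t1,hub,depot)): drop {truck_at(t1,depot)}, keep {pkg_at(p2,portA), pkg_at(p5,depot)}, require {truck_at(t1,hub)}
    → {pkg_at(p2,portA), pkg_at(p5,depot), truck_at(t1,hub)}

== RESULT ==
["pkg_at(p2,portA)", "pkg_at(p5,depot)", "truck_at(t1,hub)"]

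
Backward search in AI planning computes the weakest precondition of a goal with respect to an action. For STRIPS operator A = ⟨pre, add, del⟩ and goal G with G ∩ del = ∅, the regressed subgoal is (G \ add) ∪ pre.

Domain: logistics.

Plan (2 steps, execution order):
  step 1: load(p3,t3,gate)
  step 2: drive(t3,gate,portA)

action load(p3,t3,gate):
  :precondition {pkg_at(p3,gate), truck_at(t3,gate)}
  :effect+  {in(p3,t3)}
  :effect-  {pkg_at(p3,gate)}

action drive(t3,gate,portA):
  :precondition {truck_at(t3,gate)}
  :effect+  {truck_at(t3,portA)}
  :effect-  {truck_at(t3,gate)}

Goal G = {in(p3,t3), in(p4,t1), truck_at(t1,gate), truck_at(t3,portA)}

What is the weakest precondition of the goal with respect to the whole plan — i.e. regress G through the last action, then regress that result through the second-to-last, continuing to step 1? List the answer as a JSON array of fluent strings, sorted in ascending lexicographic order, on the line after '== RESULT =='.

Work backward from the goal:
  through step 2 (drive(t3,gate,portA)): drop {truck_at(t3,portA)}, keep {in(p3,t3), in(p4,t1), truck_at(t1,gate)}, require {truck_at(t3,gate)}
    → {in(p3,t3), in(p4,t1), truck_at(t1,gate), truck_at(t3,gate)}
  through step 1 (load(p3,t3,gate)): drop {in(p3,t3)}, keep {in(p4,t1), truck_at(t1,gate), truck_at(t3,gate)}, require {pkg_at(p3,gate), truck_at(t3,gate)}
    → {in(p4,t1), pkg_at(p3,gate), truck_at(t1,gate), truck_at(t3,gate)}

== RESULT ==
["in(p4,t1)", "pkg_at(p3,gate)", "truck_at(t1,gate)", "truck_at(t3,gate)"]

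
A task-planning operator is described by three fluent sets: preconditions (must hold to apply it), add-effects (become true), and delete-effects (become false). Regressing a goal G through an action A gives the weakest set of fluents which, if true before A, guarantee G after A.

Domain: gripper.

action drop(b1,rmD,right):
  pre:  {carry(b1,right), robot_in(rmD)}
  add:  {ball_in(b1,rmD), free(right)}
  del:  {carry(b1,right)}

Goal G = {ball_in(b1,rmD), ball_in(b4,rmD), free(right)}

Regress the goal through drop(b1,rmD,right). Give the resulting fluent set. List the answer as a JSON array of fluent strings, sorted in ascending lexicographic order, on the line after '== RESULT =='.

Regress:
  G ∩ del = {}  (empty — regression defined)
  G \ add = {ball_in(b1,rmD), ball_in(b4,rmD), free(right)} \ {ball_in(b1,rmD), free(right)} = {ball_in(b4,rmD)}
  ∪ pre   = {ball_in(b4,rmD)} ∪ {carry(b1,right), robot_in(rmD)}
          = {ball_in(b4,rmD), carry(b1,right), robot_in(rmD)}

== RESULT ==
["ball_in(b4,rmD)", "carry(b1,right)", "robot_in(rmD)"]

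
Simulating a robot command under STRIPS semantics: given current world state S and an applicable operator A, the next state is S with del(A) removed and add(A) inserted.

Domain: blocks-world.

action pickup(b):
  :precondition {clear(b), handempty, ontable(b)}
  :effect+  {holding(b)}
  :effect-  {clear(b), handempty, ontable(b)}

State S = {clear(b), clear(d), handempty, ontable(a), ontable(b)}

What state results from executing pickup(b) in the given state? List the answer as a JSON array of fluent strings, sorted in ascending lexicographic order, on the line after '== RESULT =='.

Progress:
  pre ⊆ S: {clear(b), handempty, ontable(b)} ⊆ S  — applicable
  S \ del = {clear(d), ontable(a)}
  ∪ add   = {clear(d), holding(b), ontable(a)}

== RESULT ==
["clear(d)", "holding(b)", "ontable(a)"]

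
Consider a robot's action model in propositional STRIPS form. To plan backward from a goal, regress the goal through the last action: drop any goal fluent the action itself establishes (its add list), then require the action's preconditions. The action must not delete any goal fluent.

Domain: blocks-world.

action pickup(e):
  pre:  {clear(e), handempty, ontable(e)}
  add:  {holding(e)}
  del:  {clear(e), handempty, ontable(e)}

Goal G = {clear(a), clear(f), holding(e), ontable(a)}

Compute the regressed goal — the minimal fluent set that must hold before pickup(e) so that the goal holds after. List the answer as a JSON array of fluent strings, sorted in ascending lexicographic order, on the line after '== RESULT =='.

Compute (G \ add) ∪ pre:
  G ∩ del = {}  (empty — regression defined)
  G \ add = {clear(a), clear(f), holding(e), ontable(a)} \ {holding(e)} = {clear(a), clear(f), ontable(a)}
  ∪ pre   = {clear(a), clear(f), ontable(a)} ∪ {clear(e), handempty, ontable(e)}
          = {clear(a), clear(e), clear(f), handempty, ontable(a), ontable(e)}

== RESULT ==
["clear(a)", "clear(e)", "clear(f)", "handempty", "ontable(a)", "ontable(e)"]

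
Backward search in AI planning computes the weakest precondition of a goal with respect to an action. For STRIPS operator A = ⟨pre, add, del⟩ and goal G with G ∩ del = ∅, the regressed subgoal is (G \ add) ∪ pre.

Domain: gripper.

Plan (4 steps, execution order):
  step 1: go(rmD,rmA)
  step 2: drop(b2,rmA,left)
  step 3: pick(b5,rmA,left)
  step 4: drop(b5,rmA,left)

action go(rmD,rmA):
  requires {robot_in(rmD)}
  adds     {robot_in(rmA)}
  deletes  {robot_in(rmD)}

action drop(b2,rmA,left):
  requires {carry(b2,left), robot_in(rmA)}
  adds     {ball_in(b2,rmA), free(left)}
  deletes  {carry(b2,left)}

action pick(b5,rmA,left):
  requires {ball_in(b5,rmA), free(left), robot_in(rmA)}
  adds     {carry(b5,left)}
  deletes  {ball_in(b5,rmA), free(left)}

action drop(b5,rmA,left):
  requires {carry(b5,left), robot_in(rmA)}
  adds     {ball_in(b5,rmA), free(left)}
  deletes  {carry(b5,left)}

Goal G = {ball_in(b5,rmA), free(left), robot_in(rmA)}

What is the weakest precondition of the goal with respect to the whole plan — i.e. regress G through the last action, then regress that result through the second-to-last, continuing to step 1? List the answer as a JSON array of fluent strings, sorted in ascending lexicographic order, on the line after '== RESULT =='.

Regress step by step:
  through step 4 (drop(b5,rmA,left)): drop {ball_in(b5,rmA), free(left)}, keep {robot_in(rmA)}, require {carry(b5,left), robot_in(rmA)}
    → {carry(b5,left), robot_in(rmA)}
  through step 3 (pick(b5,rmA,left)): drop {carry(b5,left)}, keep {robot_in(rmA)}, require {ball_in(b5,rmA), free(left), robot_in(rmA)}
    → {ball_in(b5,rmA), free(left), robot_in(rmA)}
  through step 2 (drop(b2,rmA,left)): drop {free(left)}, keep {ball_in(b5,rmA), robot_in(rmA)}, require {carry(b2,left), robot_in(rmA)}
    → {ball_in(b5,rmA), carry(b2,left), robot_in(rmA)}
  through step 1 (go(rmD,rmA)): drop {robot_in(rmA)}, keep {ball_in(b5,rmA), carry(b2,left)}, require {robot_in(rmD)}
    → {ball_in(b5,rmA), carry(b2,left), robot_in(rmD)}

== RESULT ==
["ball_in(b5,rmA)", "carry(b2,left)", "robot_in(rmD)"]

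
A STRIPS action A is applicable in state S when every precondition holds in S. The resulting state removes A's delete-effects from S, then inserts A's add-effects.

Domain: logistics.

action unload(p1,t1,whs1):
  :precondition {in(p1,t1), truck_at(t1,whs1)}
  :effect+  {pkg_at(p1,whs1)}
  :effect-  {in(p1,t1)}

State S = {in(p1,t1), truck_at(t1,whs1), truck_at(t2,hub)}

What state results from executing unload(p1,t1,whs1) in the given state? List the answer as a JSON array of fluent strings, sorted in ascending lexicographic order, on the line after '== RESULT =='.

Compute (S \ del) ∪ add:
  pre ⊆ S: {in(p1,t1), truck_at(t1,whs1)} ⊆ S  — applicable
  S \ del = {truck_at(t1,whs1), truck_at(t2,hub)}
  ∪ add   = {pkg_at(p1,whs1), truck_at(t1,whs1), truck_at(t2,hub)}

== RESULT ==
["pkg_at(p1,whs1)", "truck_at(t1,whs1)", "truck_at(t2,hub)"]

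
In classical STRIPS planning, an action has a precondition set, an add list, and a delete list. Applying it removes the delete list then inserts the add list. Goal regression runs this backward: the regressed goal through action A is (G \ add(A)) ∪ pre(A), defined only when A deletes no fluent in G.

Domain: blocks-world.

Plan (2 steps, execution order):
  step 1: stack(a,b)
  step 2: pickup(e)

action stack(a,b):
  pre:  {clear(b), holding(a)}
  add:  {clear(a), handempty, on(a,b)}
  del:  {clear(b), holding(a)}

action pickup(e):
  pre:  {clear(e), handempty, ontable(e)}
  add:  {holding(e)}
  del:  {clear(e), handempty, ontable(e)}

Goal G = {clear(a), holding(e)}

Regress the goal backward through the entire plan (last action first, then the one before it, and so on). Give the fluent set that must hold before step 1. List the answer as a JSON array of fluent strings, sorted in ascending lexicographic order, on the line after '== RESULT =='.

Work backward from the goal:
  through step 2 (pickup(e)): drop {holding(e)}, keep {clear(a)}, require {clear(e), handempty, ontable(e)}
    → {clear(a), clear(e), handempty, ontable(e)}
  through step 1 (stack(a,b)): drop {clear(a), handempty}, keep {clear(e), ontable(e)}, require {clear(b), holding(a)}
    → {clear(b), clear(e), holding(a), ontable(e)}

== RESULT ==
["clear(b)", "clear(e)", "holding(a)", "ontable(e)"]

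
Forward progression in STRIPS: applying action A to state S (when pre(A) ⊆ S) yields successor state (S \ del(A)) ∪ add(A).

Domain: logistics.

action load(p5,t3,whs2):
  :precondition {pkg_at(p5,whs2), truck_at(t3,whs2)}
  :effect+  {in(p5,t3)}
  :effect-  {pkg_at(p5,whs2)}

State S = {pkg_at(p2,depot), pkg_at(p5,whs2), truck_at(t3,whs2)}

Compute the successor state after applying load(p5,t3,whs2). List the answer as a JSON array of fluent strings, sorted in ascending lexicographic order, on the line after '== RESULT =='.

Progress:
  pre ⊆ S: {pkg_at(p5,whs2), truck_at(t3,whs2)} ⊆ S  — applicable
  S \ del = {pkg_at(p2,depot), truck_at(t3,whs2)}
  ∪ add   = {in(p5,t3), pkg_at(p2,depot), truck_at(t3,whs2)}

== RESULT ==
["in(p5,t3)", "pkg_at(p2,depot)", "truck_at(t3,whs2)"]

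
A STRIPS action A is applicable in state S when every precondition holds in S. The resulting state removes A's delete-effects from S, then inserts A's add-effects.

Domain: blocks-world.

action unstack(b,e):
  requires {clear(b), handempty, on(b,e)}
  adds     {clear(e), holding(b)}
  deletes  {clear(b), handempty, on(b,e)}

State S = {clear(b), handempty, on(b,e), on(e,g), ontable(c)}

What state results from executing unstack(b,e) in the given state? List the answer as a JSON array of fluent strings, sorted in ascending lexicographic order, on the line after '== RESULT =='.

Progress:
  pre ⊆ S: {clear(b), handempty, on(b,e)} ⊆ S  — applicable
  S \ del = {on(e,g), ontable(c)}
  ∪ add   = {clear(e), holding(b), on(e,g), ontable(c)}

== RESULT ==
["clear(e)", "holding(b)", "on(e,g)", "ontable(c)"]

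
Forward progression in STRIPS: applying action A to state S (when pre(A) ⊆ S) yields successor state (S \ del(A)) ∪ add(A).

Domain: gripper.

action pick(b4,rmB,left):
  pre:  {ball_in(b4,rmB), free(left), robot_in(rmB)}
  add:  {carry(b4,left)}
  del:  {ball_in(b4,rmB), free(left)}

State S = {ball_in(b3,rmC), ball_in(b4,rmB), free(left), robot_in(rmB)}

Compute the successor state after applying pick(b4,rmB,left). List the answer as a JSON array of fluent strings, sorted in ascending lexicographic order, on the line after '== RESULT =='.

Compute (S \ del) ∪ add:
  pre ⊆ S: {ball_in(b4,rmB), free(left), robot_in(rmB)} ⊆ S  — applicable
  S \ del = {ball_in(b3,rmC), robot_in(rmB)}
  ∪ add   = {ball_in(b3,rmC), carry(b4,left), robot_in(rmB)}

== RESULT ==
["ball_in(b3,rmC)", "carry(b4,left)", "robot_in(rmB)"]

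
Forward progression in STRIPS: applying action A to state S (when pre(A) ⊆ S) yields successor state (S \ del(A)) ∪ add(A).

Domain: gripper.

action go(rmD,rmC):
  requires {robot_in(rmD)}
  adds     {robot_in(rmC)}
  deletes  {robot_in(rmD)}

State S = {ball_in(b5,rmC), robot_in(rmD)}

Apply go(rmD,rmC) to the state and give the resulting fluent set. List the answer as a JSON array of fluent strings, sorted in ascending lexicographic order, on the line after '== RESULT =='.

Progress:
  pre ⊆ S: {robot_in(rmD)} ⊆ S  — applicable
  S \ del = {ball_in(b5,rmC)}
  ∪ add   = {ball_in(b5,rmC), robot_in(rmC)}

== RESULT ==
["ball_in(b5,rmC)", "robot_in(rmC)"]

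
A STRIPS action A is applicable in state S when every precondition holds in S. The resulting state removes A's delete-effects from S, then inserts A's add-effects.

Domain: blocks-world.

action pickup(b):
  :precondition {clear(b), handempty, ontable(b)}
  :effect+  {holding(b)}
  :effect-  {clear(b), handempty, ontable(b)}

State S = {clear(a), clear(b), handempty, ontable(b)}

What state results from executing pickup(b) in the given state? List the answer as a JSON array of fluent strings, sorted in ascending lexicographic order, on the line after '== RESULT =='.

Compute (S \ del) ∪ add:
  pre ⊆ S: {clear(b), handempty, ontable(b)} ⊆ S  — applicable
  S \ del = {clear(a)}
  ∪ add   = {clear(a), holding(b)}

== RESULT ==
["clear(a)", "holding(b)"]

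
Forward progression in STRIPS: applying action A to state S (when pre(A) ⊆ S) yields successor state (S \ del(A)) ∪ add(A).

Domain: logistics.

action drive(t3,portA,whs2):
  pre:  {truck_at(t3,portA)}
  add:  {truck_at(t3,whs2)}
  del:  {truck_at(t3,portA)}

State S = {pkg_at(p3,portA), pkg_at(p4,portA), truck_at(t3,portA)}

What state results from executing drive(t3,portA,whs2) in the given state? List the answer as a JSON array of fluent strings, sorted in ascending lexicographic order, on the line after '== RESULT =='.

Progress:
  pre ⊆ S: {truck_at(t3,portA)} ⊆ S  — applicable
  S \ del = {pkg_at(p3,portA), pkg_at(p4,portA)}
  ∪ add   = {pkg_at(p3,portA), pkg_at(p4,portA), truck_at(t3,whs2)}

== RESULT ==
["pkg_at(p3,portA)", "pkg_at(p4,portA)", "truck_at(t3,whs2)"]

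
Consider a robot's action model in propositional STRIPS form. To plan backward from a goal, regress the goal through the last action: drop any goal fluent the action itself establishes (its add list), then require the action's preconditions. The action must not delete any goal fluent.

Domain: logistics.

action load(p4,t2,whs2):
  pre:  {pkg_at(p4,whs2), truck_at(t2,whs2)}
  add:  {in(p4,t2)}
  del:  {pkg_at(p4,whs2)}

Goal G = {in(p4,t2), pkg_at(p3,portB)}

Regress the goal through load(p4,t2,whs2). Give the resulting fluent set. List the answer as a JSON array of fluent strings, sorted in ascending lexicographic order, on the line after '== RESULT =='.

Compute (G \ add) ∪ pre:
  G ∩ del = {}  (empty — regression defined)
  G \ add = {in(p4,t2), pkg_at(p3,portB)} \ {in(p4,t2)} = {pkg_at(p3,portB)}
  ∪ pre   = {pkg_at(p3,portB)} ∪ {pkg_at(p4,whs2), truck_at(t2,whs2)}
          = {pkg_at(p3,portB), pkg_at(p4,whs2), truck_at(t2,whs2)}

== RESULT ==
["pkg_at(p3,portB)", "pkg_at(p4,whs2)", "truck_at(t2,whs2)"]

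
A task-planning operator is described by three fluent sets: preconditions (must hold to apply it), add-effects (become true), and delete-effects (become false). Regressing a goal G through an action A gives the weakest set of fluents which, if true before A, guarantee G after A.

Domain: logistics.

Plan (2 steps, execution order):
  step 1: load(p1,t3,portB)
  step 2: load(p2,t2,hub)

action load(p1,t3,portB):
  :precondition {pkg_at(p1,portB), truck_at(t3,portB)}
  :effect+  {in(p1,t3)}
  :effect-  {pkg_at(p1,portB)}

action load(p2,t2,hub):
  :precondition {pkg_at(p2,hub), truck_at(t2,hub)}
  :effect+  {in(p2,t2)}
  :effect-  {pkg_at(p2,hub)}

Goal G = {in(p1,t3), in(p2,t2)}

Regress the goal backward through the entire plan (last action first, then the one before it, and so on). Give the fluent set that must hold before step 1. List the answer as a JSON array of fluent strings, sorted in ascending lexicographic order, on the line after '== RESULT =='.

Work backward from the goal:
  through step 2 (load(p2,t2,hub)): drop {in(p2,t2)}, keep {in(p1,t3)}, require {pkg_at(p2,hub), truck_at(t2,hub)}
    → {in(p1,t3), pkg_at(p2,hub), truck_at(t2,hub)}
  through step 1 (load(p1,t3,portB)): drop {in(p1,t3)}, keep {pkg_at(p2,hub), truck_at(t2,hub)}, require {pkg_at(p1,portB), truck_at(t3,portB)}
    → {pkg_at(p1,portB), pkg_at(p2,hub), truck_at(t2,hub), truck_at(t3,portB)}

== RESULT ==
["pkg_at(p1,portB)", "pkg_at(p2,hub)", "truck_at(t2,hub)", "truck_at(t3,portB)"]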